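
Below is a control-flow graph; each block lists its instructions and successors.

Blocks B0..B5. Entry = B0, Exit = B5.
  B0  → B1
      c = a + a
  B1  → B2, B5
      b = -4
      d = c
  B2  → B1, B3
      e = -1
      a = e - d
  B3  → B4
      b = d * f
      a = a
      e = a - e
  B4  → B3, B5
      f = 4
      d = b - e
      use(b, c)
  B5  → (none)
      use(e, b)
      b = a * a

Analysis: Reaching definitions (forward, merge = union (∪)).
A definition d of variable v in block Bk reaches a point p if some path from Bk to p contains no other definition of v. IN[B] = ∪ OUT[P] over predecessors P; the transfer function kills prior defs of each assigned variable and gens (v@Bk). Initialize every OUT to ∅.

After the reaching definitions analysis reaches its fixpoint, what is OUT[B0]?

Answer: {c@B0}

Working:
Per-block solution:
  B0:   IN={}   OUT={c@B0}
  B1:   IN={a@B2, b@B1, c@B0, d@B1, e@B2}   OUT={a@B2, b@B1, c@B0, d@B1, e@B2}
  B2:   IN={a@B2, b@B1, c@B0, d@B1, e@B2}   OUT={a@B2, b@B1, c@B0, d@B1, e@B2}
  B3:   IN={a@B2, a@B3, b@B1, b@B3, c@B0, d@B1, d@B4, e@B2, e@B3, f@B4}   OUT={a@B3, b@B3, c@B0, d@B1, d@B4, e@B3, f@B4}
  B4:   IN={a@B3, b@B3, c@B0, d@B1, d@B4, e@B3, f@B4}   OUT={a@B3, b@B3, c@B0, d@B4, e@B3, f@B4}
  B5:   IN={a@B2, a@B3, b@B1, b@B3, c@B0, d@B1, d@B4, e@B2, e@B3, f@B4}   OUT={a@B2, a@B3, b@B5, c@B0, d@B1, d@B4, e@B2, e@B3, f@B4}

B0 is the boundary node: IN[B0] = {}
Applying B0's transfer function to that IN value gives OUT[B0] (row B0 above).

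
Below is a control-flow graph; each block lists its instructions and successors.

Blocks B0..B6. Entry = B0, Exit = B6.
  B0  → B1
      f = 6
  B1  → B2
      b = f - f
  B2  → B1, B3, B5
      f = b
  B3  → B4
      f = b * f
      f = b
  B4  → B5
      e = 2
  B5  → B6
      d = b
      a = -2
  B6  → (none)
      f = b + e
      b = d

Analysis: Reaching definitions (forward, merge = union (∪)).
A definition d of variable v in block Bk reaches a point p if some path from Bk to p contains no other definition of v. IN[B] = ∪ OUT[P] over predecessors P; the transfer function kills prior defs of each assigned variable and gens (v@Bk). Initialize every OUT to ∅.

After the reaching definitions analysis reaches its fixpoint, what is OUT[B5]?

Converged values:
  B0: | IN={} | OUT={f@B0}
  B1: | IN={b@B1, f@B0, f@B2} | OUT={b@B1, f@B0, f@B2}
  B2: | IN={b@B1, f@B0, f@B2} | OUT={b@B1, f@B2}
  B3: | IN={b@B1, f@B2} | OUT={b@B1, f@B3}
  B4: | IN={b@B1, f@B3} | OUT={b@B1, e@B4, f@B3}
  B5: | IN={b@B1, e@B4, f@B2, f@B3} | OUT={a@B5, b@B1, d@B5, e@B4, f@B2, f@B3}
  B6: | IN={a@B5, b@B1, d@B5, e@B4, f@B2, f@B3} | OUT={a@B5, b@B6, d@B5, e@B4, f@B6}

Merge at B5: IN[B5] = OUT[B2] ⊔ OUT[B4] = {b@B1, e@B4, f@B2, f@B3}
Applying B5's transfer function to that IN value gives OUT[B5] (row B5 above).

Answer: {a@B5, b@B1, d@B5, e@B4, f@B2, f@B3}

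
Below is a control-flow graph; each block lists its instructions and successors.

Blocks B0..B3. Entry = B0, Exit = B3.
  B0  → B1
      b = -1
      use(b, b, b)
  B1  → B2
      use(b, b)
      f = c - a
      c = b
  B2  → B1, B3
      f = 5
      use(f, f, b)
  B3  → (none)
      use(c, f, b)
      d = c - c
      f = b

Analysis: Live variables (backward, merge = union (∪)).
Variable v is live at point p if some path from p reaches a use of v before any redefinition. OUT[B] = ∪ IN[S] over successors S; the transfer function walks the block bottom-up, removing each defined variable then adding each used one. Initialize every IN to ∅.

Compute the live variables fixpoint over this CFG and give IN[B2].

Answer: {a, b, c}

Working:
Per-block solution:
  B0:   IN={a, c}   OUT={a, b, c}
  B1:   IN={a, b, c}   OUT={a, b, c}
  B2:   IN={a, b, c}   OUT={a, b, c, f}
  B3:   IN={b, c, f}   OUT={}

Merge at B2: OUT[B2] = IN[B1] ⊔ IN[B3] = {a, b, c, f}
Applying B2's transfer function to that OUT value gives IN[B2] (row B2 above).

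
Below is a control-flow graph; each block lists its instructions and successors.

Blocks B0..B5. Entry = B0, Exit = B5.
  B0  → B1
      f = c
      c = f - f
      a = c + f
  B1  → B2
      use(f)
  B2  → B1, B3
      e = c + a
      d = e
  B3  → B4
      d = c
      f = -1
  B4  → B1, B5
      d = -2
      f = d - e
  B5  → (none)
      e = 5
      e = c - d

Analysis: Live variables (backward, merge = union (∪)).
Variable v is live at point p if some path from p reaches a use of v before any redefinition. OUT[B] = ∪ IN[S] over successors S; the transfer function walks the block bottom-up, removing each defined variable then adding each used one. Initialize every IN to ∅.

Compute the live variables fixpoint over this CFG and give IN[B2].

Answer: {a, c, f}

Trace:
Per-block solution:
  B0:   IN={c}   OUT={a, c, f}
  B1:   IN={a, c, f}   OUT={a, c, f}
  B2:   IN={a, c, f}   OUT={a, c, e, f}
  B3:   IN={a, c, e}   OUT={a, c, e}
  B4:   IN={a, c, e}   OUT={a, c, d, f}
  B5:   IN={c, d}   OUT={}

Merge at B2: OUT[B2] = IN[B1] ⊔ IN[B3] = {a, c, e, f}
Applying B2's transfer function to that OUT value gives IN[B2] (row B2 above).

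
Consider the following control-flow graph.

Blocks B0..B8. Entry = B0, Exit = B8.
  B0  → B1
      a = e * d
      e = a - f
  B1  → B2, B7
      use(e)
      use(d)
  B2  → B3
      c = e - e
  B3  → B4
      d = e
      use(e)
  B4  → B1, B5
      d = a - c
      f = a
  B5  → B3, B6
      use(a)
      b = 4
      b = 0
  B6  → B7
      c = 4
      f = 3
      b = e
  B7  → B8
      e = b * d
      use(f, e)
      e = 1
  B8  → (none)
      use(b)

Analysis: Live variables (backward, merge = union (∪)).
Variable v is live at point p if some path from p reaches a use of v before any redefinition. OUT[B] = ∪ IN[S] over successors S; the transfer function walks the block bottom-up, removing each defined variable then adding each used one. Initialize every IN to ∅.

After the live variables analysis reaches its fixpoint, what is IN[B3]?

Answer: {a, b, c, e}

Trace:
Per-block solution:
  B0:   IN={b, d, e, f}   OUT={a, b, d, e, f}
  B1:   IN={a, b, d, e, f}   OUT={a, b, d, e, f}
  B2:   IN={a, b, e}   OUT={a, b, c, e}
  B3:   IN={a, b, c, e}   OUT={a, b, c, e}
  B4:   IN={a, b, c, e}   OUT={a, b, c, d, e, f}
  B5:   IN={a, c, d, e}   OUT={a, b, c, d, e}
  B6:   IN={d, e}   OUT={b, d, f}
  B7:   IN={b, d, f}   OUT={b}
  B8:   IN={b}   OUT={}

Merge at B3: OUT[B3] = IN[B4] = {a, b, c, e}
Applying B3's transfer function to that OUT value gives IN[B3] (row B3 above).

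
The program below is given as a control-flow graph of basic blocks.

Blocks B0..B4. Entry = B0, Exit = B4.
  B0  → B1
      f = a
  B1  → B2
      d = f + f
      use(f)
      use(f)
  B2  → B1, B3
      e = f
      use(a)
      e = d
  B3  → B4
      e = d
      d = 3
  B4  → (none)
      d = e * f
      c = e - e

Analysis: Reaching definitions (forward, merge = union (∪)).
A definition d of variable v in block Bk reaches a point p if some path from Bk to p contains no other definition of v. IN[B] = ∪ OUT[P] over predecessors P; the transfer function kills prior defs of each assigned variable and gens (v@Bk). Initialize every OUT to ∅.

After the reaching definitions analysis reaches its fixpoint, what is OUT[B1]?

Fixpoint table:
  B0: | IN={} | OUT={f@B0}
  B1: | IN={d@B1, e@B2, f@B0} | OUT={d@B1, e@B2, f@B0}
  B2: | IN={d@B1, e@B2, f@B0} | OUT={d@B1, e@B2, f@B0}
  B3: | IN={d@B1, e@B2, f@B0} | OUT={d@B3, e@B3, f@B0}
  B4: | IN={d@B3, e@B3, f@B0} | OUT={c@B4, d@B4, e@B3, f@B0}

Merge at B1: IN[B1] = OUT[B0] ⊔ OUT[B2] = {d@B1, e@B2, f@B0}
Applying B1's transfer function to that IN value gives OUT[B1] (row B1 above).

Answer: {d@B1, e@B2, f@B0}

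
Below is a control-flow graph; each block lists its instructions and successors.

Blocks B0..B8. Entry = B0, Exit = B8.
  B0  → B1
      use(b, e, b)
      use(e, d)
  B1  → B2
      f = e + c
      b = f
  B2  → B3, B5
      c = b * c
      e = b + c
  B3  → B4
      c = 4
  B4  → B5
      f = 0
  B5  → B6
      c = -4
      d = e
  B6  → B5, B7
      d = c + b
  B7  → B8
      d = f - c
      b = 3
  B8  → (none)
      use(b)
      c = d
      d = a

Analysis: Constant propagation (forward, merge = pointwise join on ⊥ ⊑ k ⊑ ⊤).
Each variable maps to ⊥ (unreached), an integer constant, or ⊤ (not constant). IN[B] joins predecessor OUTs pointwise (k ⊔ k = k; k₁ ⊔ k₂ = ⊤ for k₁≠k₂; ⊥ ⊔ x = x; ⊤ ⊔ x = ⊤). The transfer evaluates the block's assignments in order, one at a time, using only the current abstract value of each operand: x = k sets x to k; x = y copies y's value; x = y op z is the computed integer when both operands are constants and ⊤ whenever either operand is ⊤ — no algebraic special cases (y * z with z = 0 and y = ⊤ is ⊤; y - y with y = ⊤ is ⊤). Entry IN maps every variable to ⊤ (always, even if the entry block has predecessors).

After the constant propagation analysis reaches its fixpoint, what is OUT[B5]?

Per-block solution:
  B0:  IN=(all ⊤)  OUT=(all ⊤)
  B1:  IN=(all ⊤)  OUT=(all ⊤)
  B2:  IN=(all ⊤)  OUT=(all ⊤)
  B3:  IN=(all ⊤)  OUT={c:4; rest ⊤}
  B4:  IN={c:4; rest ⊤}  OUT={c:4, f:0; rest ⊤}
  B5:  IN=(all ⊤)  OUT={c:-4; rest ⊤}
  B6:  IN={c:-4; rest ⊤}  OUT={c:-4; rest ⊤}
  B7:  IN={c:-4; rest ⊤}  OUT={b:3, c:-4; rest ⊤}
  B8:  IN={b:3, c:-4; rest ⊤}  OUT={b:3; rest ⊤}

Merge at B5: IN[B5] = OUT[B2] ⊔ OUT[B4] ⊔ OUT[B6] = {a: ⊤, b: ⊤, c: ⊤, d: ⊤, e: ⊤, f: ⊤}
Applying B5's transfer function to that IN value gives OUT[B5] (row B5 above).

Answer: {a: ⊤, b: ⊤, c: -4, d: ⊤, e: ⊤, f: ⊤}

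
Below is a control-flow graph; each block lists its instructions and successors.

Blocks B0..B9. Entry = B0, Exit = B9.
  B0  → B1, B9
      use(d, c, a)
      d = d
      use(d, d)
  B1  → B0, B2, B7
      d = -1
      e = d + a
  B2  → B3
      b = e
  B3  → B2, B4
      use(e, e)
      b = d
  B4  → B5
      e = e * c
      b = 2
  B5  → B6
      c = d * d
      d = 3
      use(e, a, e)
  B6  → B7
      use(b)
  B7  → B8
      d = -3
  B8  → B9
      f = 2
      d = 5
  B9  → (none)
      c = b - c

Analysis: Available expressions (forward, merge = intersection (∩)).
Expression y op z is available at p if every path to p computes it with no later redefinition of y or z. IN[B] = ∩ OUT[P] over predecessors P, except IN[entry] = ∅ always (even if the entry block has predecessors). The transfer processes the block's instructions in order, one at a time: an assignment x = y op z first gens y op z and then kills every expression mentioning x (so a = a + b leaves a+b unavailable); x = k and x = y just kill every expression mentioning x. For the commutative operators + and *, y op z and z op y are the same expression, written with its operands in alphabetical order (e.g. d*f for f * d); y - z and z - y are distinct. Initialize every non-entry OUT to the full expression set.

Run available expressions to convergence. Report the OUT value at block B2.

Fixpoint table:
  B0:   IN={}   OUT={}
  B1:   IN={}   OUT={a+d}
  B2:   IN={a+d}   OUT={a+d}
  B3:   IN={a+d}   OUT={a+d}
  B4:   IN={a+d}   OUT={a+d}
  B5:   IN={a+d}   OUT={}
  B6:   IN={}   OUT={}
  B7:   IN={}   OUT={}
  B8:   IN={}   OUT={}
  B9:   IN={}   OUT={}

Merge at B2: IN[B2] = OUT[B1] ∩ OUT[B3] = {a+d}
Applying B2's transfer function to that IN value gives OUT[B2] (row B2 above).

Answer: {a+d}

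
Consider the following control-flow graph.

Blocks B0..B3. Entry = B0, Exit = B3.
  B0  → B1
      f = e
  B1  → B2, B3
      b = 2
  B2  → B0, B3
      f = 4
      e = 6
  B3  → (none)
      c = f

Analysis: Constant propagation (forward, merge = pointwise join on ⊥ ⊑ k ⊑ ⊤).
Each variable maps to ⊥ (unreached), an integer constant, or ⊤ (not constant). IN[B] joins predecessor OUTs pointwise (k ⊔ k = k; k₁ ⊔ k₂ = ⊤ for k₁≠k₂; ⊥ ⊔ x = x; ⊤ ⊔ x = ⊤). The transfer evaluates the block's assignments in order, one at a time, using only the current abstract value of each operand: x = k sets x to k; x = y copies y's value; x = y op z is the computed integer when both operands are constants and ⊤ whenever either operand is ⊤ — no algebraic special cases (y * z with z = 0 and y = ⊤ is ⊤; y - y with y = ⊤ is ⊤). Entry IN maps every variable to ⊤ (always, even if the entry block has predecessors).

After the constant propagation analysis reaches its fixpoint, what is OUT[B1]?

Per-block solution:
  B0:  IN=(all ⊤)  OUT=(all ⊤)
  B1:  IN=(all ⊤)  OUT={b:2; rest ⊤}
  B2:  IN={b:2; rest ⊤}  OUT={b:2, e:6, f:4; rest ⊤}
  B3:  IN={b:2; rest ⊤}  OUT={b:2; rest ⊤}

Merge at B1: IN[B1] = OUT[B0] = {a: ⊤, b: ⊤, c: ⊤, d: ⊤, e: ⊤, f: ⊤}
Applying B1's transfer function to that IN value gives OUT[B1] (row B1 above).

Answer: {a: ⊤, b: 2, c: ⊤, d: ⊤, e: ⊤, f: ⊤}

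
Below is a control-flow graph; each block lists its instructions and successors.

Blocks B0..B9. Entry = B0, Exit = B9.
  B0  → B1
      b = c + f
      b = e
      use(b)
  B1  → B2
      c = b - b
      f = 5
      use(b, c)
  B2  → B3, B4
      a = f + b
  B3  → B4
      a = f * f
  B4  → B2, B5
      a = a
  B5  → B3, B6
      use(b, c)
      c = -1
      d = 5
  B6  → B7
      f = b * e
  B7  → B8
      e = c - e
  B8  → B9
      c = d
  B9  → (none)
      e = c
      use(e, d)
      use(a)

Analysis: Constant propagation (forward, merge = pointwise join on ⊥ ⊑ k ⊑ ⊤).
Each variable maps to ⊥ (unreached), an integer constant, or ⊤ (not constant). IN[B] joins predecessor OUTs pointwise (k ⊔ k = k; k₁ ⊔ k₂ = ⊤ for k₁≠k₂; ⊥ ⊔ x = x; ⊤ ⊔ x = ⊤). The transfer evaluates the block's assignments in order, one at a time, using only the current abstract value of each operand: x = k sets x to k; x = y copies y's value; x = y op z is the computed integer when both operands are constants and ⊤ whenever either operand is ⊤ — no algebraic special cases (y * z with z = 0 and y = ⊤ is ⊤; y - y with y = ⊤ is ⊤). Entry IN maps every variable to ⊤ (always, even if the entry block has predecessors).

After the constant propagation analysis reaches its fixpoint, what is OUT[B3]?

Fixpoint table:
  B0: | IN=(all ⊤) | OUT=(all ⊤)
  B1: | IN=(all ⊤) | OUT={f:5; rest ⊤}
  B2: | IN={f:5; rest ⊤} | OUT={f:5; rest ⊤}
  B3: | IN={f:5; rest ⊤} | OUT={a:25, f:5; rest ⊤}
  B4: | IN={f:5; rest ⊤} | OUT={f:5; rest ⊤}
  B5: | IN={f:5; rest ⊤} | OUT={c:-1, d:5, f:5; rest ⊤}
  B6: | IN={c:-1, d:5, f:5; rest ⊤} | OUT={c:-1, d:5; rest ⊤}
  B7: | IN={c:-1, d:5; rest ⊤} | OUT={c:-1, d:5; rest ⊤}
  B8: | IN={c:-1, d:5; rest ⊤} | OUT={c:5, d:5; rest ⊤}
  B9: | IN={c:5, d:5; rest ⊤} | OUT={c:5, d:5, e:5; rest ⊤}

Merge at B3: IN[B3] = OUT[B2] ⊔ OUT[B5] = {a: ⊤, b: ⊤, c: ⊤, d: ⊤, e: ⊤, f: 5}
Applying B3's transfer function to that IN value gives OUT[B3] (row B3 above).

Answer: {a: 25, b: ⊤, c: ⊤, d: ⊤, e: ⊤, f: 5}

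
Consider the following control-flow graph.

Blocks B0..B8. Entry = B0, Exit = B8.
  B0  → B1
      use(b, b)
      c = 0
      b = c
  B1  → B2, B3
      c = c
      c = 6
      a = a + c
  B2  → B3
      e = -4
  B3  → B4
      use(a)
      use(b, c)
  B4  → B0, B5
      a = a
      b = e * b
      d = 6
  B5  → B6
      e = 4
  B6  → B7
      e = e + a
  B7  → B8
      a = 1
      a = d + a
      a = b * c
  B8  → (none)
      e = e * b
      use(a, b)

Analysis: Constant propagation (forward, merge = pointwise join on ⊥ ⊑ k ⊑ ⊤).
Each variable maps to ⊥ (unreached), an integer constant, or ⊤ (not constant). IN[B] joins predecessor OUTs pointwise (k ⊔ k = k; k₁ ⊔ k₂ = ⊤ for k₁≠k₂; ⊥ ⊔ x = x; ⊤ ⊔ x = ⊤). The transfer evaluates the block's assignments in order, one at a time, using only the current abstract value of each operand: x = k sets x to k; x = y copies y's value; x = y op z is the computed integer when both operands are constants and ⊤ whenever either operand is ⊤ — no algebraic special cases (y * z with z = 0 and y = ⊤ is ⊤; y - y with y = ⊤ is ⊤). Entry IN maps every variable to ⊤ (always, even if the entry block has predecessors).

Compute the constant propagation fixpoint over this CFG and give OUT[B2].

Answer: {a: ⊤, b: 0, c: 6, d: ⊤, e: -4, f: ⊤}

Derivation:
Converged values:
  B0:   IN=(all ⊤)   OUT={b:0, c:0; rest ⊤}
  B1:   IN={b:0, c:0; rest ⊤}   OUT={b:0, c:6; rest ⊤}
  B2:   IN={b:0, c:6; rest ⊤}   OUT={b:0, c:6, e:-4; rest ⊤}
  B3:   IN={b:0, c:6; rest ⊤}   OUT={b:0, c:6; rest ⊤}
  B4:   IN={b:0, c:6; rest ⊤}   OUT={c:6, d:6; rest ⊤}
  B5:   IN={c:6, d:6; rest ⊤}   OUT={c:6, d:6, e:4; rest ⊤}
  B6:   IN={c:6, d:6, e:4; rest ⊤}   OUT={c:6, d:6; rest ⊤}
  B7:   IN={c:6, d:6; rest ⊤}   OUT={c:6, d:6; rest ⊤}
  B8:   IN={c:6, d:6; rest ⊤}   OUT={c:6, d:6; rest ⊤}

Merge at B2: IN[B2] = OUT[B1] = {a: ⊤, b: 0, c: 6, d: ⊤, e: ⊤, f: ⊤}
Applying B2's transfer function to that IN value gives OUT[B2] (row B2 above).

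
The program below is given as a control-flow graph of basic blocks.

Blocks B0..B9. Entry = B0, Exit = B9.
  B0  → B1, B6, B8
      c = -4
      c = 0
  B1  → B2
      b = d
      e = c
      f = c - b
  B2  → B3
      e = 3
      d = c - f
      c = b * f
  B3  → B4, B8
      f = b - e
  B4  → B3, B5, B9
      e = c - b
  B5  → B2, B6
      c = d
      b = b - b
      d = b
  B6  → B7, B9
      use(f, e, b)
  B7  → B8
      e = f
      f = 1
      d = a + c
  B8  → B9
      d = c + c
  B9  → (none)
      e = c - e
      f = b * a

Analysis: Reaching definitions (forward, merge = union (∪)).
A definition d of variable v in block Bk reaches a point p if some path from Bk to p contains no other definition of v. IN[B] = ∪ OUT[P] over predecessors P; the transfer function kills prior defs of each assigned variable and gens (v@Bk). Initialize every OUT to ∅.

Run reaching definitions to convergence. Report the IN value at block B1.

Answer: {c@B0}

Trace:
Converged values:
  B0:  IN={}  OUT={c@B0}
  B1:  IN={c@B0}  OUT={b@B1, c@B0, e@B1, f@B1}
  B2:  IN={b@B1, b@B5, c@B0, c@B5, d@B5, e@B1, e@B4, f@B1, f@B3}  OUT={b@B1, b@B5, c@B2, d@B2, e@B2, f@B1, f@B3}
  B3:  IN={b@B1, b@B5, c@B2, d@B2, e@B2, e@B4, f@B1, f@B3}  OUT={b@B1, b@B5, c@B2, d@B2, e@B2, e@B4, f@B3}
  B4:  IN={b@B1, b@B5, c@B2, d@B2, e@B2, e@B4, f@B3}  OUT={b@B1, b@B5, c@B2, d@B2, e@B4, f@B3}
  B5:  IN={b@B1, b@B5, c@B2, d@B2, e@B4, f@B3}  OUT={b@B5, c@B5, d@B5, e@B4, f@B3}
  B6:  IN={b@B5, c@B0, c@B5, d@B5, e@B4, f@B3}  OUT={b@B5, c@B0, c@B5, d@B5, e@B4, f@B3}
  B7:  IN={b@B5, c@B0, c@B5, d@B5, e@B4, f@B3}  OUT={b@B5, c@B0, c@B5, d@B7, e@B7, f@B7}
  B8:  IN={b@B1, b@B5, c@B0, c@B2, c@B5, d@B2, d@B7, e@B2, e@B4, e@B7, f@B3, f@B7}  OUT={b@B1, b@B5, c@B0, c@B2, c@B5, d@B8, e@B2, e@B4, e@B7, f@B3, f@B7}
  B9:  IN={b@B1, b@B5, c@B0, c@B2, c@B5, d@B2, d@B5, d@B8, e@B2, e@B4, e@B7, f@B3, f@B7}  OUT={b@B1, b@B5, c@B0, c@B2, c@B5, d@B2, d@B5, d@B8, e@B9, f@B9}

Merge at B1: IN[B1] = OUT[B0] = {c@B0}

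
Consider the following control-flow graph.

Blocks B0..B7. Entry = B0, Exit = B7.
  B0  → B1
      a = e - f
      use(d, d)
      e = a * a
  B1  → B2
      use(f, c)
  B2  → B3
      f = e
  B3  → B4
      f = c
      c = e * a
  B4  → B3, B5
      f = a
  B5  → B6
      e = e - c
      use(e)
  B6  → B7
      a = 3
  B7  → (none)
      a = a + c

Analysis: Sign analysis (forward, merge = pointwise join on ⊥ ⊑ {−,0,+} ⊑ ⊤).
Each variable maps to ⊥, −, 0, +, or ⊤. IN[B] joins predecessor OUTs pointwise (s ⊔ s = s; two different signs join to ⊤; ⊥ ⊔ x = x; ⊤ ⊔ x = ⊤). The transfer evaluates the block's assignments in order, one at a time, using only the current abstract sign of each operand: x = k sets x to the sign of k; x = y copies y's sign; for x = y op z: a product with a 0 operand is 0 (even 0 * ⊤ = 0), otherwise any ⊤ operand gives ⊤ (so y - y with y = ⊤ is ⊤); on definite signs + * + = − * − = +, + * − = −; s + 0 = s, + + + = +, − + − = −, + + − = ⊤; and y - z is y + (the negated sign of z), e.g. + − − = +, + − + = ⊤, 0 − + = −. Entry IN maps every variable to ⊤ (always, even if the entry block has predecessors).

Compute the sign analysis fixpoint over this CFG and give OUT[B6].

Answer: {a: +, b: ⊤, c: ⊤, d: ⊤, e: ⊤, f: ⊤}

Working:
Fixpoint table:
  B0:   IN=(all ⊤)   OUT=(all ⊤)
  B1:   IN=(all ⊤)   OUT=(all ⊤)
  B2:   IN=(all ⊤)   OUT=(all ⊤)
  B3:   IN=(all ⊤)   OUT=(all ⊤)
  B4:   IN=(all ⊤)   OUT=(all ⊤)
  B5:   IN=(all ⊤)   OUT=(all ⊤)
  B6:   IN=(all ⊤)   OUT={a:+; rest ⊤}
  B7:   IN={a:+; rest ⊤}   OUT=(all ⊤)

Merge at B6: IN[B6] = OUT[B5] = {a: ⊤, b: ⊤, c: ⊤, d: ⊤, e: ⊤, f: ⊤}
Applying B6's transfer function to that IN value gives OUT[B6] (row B6 above).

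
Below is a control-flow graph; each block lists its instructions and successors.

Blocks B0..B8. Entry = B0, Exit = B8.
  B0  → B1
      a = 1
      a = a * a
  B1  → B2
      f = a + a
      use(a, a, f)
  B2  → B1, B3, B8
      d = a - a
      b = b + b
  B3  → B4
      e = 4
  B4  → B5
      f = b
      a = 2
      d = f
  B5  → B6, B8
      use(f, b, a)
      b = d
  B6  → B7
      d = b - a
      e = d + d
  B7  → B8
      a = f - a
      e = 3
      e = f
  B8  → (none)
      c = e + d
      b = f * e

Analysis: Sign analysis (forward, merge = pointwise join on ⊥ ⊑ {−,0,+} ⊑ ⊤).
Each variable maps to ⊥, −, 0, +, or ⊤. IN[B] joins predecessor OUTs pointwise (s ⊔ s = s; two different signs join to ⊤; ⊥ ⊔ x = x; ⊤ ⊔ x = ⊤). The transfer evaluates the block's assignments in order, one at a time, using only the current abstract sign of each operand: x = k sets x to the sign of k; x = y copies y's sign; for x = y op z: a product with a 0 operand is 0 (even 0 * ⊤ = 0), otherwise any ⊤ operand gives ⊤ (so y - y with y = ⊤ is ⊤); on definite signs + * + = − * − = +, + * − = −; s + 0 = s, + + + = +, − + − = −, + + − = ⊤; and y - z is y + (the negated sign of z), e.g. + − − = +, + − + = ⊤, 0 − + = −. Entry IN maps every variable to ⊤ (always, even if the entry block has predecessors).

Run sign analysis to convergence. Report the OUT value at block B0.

Answer: {a: +, b: ⊤, c: ⊤, d: ⊤, e: ⊤, f: ⊤}

Derivation:
Fixpoint table:
  B0:  IN=(all ⊤)  OUT={a:+; rest ⊤}
  B1:  IN={a:+; rest ⊤}  OUT={a:+, f:+; rest ⊤}
  B2:  IN={a:+, f:+; rest ⊤}  OUT={a:+, f:+; rest ⊤}
  B3:  IN={a:+, f:+; rest ⊤}  OUT={a:+, e:+, f:+; rest ⊤}
  B4:  IN={a:+, e:+, f:+; rest ⊤}  OUT={a:+, e:+; rest ⊤}
  B5:  IN={a:+, e:+; rest ⊤}  OUT={a:+, e:+; rest ⊤}
  B6:  IN={a:+, e:+; rest ⊤}  OUT={a:+; rest ⊤}
  B7:  IN={a:+; rest ⊤}  OUT=(all ⊤)
  B8:  IN=(all ⊤)  OUT=(all ⊤)

B0 is the boundary node: IN[B0] = {a: ⊤, b: ⊤, c: ⊤, d: ⊤, e: ⊤, f: ⊤}
Applying B0's transfer function to that IN value gives OUT[B0] (row B0 above).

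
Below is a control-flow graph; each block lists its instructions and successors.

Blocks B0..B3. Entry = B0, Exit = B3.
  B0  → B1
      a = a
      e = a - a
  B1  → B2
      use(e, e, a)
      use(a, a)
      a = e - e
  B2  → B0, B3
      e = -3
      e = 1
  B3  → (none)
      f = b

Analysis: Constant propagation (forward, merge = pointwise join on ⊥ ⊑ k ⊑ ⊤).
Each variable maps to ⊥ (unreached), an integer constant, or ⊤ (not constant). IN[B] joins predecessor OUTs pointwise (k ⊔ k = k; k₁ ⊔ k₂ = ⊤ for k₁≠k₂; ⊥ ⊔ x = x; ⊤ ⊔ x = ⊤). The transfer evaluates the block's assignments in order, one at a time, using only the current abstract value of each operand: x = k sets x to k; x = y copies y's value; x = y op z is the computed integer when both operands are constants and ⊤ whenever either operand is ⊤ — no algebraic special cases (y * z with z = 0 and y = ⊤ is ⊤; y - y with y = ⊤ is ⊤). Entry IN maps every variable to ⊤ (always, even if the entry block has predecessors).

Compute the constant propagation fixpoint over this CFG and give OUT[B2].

Answer: {a: ⊤, b: ⊤, c: ⊤, d: ⊤, e: 1, f: ⊤}

Trace:
Converged values:
  B0: | IN=(all ⊤) | OUT=(all ⊤)
  B1: | IN=(all ⊤) | OUT=(all ⊤)
  B2: | IN=(all ⊤) | OUT={e:1; rest ⊤}
  B3: | IN={e:1; rest ⊤} | OUT={e:1; rest ⊤}

Merge at B2: IN[B2] = OUT[B1] = {a: ⊤, b: ⊤, c: ⊤, d: ⊤, e: ⊤, f: ⊤}
Applying B2's transfer function to that IN value gives OUT[B2] (row B2 above).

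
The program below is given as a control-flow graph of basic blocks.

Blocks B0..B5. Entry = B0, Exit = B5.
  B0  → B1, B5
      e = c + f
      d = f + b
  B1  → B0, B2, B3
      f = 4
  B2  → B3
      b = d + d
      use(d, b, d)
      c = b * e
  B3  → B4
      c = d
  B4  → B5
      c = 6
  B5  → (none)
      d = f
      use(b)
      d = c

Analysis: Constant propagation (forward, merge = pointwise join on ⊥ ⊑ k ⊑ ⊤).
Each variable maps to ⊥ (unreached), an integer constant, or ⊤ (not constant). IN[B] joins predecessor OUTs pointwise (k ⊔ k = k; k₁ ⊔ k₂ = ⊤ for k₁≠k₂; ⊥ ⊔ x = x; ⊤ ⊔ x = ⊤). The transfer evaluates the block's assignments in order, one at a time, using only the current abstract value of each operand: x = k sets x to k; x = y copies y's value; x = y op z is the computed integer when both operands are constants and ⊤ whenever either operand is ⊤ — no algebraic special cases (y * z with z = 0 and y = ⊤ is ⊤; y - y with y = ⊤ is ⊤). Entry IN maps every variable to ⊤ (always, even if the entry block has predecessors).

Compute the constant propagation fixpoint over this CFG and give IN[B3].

Per-block solution:
  B0: | IN=(all ⊤) | OUT=(all ⊤)
  B1: | IN=(all ⊤) | OUT={f:4; rest ⊤}
  B2: | IN={f:4; rest ⊤} | OUT={f:4; rest ⊤}
  B3: | IN={f:4; rest ⊤} | OUT={f:4; rest ⊤}
  B4: | IN={f:4; rest ⊤} | OUT={c:6, f:4; rest ⊤}
  B5: | IN=(all ⊤) | OUT=(all ⊤)

Merge at B3: IN[B3] = OUT[B1] ⊔ OUT[B2] = {a: ⊤, b: ⊤, c: ⊤, d: ⊤, e: ⊤, f: 4}

Answer: {a: ⊤, b: ⊤, c: ⊤, d: ⊤, e: ⊤, f: 4}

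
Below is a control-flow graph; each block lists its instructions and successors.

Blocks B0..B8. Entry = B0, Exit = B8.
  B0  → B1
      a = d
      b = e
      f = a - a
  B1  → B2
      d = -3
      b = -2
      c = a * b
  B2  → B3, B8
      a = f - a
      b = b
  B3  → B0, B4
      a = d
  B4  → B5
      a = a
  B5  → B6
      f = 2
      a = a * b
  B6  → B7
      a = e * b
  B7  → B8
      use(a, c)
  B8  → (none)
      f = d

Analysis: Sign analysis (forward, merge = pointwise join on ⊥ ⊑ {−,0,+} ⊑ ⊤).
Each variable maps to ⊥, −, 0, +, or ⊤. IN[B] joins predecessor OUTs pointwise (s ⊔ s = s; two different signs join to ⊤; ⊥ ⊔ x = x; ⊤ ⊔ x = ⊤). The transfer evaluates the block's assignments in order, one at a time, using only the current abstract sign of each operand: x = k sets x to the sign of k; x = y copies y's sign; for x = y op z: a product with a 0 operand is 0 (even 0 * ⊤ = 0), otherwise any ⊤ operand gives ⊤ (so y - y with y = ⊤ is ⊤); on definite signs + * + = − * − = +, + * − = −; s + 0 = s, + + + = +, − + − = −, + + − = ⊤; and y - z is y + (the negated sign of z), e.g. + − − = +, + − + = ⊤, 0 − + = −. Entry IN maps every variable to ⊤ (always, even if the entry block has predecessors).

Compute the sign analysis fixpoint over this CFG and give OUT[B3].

Converged values:
  B0:   IN=(all ⊤)   OUT=(all ⊤)
  B1:   IN=(all ⊤)   OUT={b:-, d:-; rest ⊤}
  B2:   IN={b:-, d:-; rest ⊤}   OUT={b:-, d:-; rest ⊤}
  B3:   IN={b:-, d:-; rest ⊤}   OUT={a:-, b:-, d:-; rest ⊤}
  B4:   IN={a:-, b:-, d:-; rest ⊤}   OUT={a:-, b:-, d:-; rest ⊤}
  B5:   IN={a:-, b:-, d:-; rest ⊤}   OUT={a:+, b:-, d:-, f:+; rest ⊤}
  B6:   IN={a:+, b:-, d:-, f:+; rest ⊤}   OUT={b:-, d:-, f:+; rest ⊤}
  B7:   IN={b:-, d:-, f:+; rest ⊤}   OUT={b:-, d:-, f:+; rest ⊤}
  B8:   IN={b:-, d:-; rest ⊤}   OUT={b:-, d:-, f:-; rest ⊤}

Merge at B3: IN[B3] = OUT[B2] = {a: ⊤, b: -, c: ⊤, d: -, e: ⊤, f: ⊤}
Applying B3's transfer function to that IN value gives OUT[B3] (row B3 above).

Answer: {a: -, b: -, c: ⊤, d: -, e: ⊤, f: ⊤}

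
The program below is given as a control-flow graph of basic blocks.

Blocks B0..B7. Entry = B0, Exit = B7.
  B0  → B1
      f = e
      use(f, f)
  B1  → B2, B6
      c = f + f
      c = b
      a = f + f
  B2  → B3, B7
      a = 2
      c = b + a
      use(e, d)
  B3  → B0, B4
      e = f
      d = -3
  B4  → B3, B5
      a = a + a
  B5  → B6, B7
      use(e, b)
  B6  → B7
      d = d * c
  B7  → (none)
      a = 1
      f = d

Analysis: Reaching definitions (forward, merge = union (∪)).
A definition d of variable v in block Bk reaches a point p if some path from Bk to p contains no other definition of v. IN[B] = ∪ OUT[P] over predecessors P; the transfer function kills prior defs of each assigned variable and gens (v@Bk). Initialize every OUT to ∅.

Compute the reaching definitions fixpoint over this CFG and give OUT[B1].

Answer: {a@B1, c@B1, d@B3, e@B3, f@B0}

Trace:
Per-block solution:
  B0:  IN={a@B2, a@B4, c@B2, d@B3, e@B3, f@B0}  OUT={a@B2, a@B4, c@B2, d@B3, e@B3, f@B0}
  B1:  IN={a@B2, a@B4, c@B2, d@B3, e@B3, f@B0}  OUT={a@B1, c@B1, d@B3, e@B3, f@B0}
  B2:  IN={a@B1, c@B1, d@B3, e@B3, f@B0}  OUT={a@B2, c@B2, d@B3, e@B3, f@B0}
  B3:  IN={a@B2, a@B4, c@B2, d@B3, e@B3, f@B0}  OUT={a@B2, a@B4, c@B2, d@B3, e@B3, f@B0}
  B4:  IN={a@B2, a@B4, c@B2, d@B3, e@B3, f@B0}  OUT={a@B4, c@B2, d@B3, e@B3, f@B0}
  B5:  IN={a@B4, c@B2, d@B3, e@B3, f@B0}  OUT={a@B4, c@B2, d@B3, e@B3, f@B0}
  B6:  IN={a@B1, a@B4, c@B1, c@B2, d@B3, e@B3, f@B0}  OUT={a@B1, a@B4, c@B1, c@B2, d@B6, e@B3, f@B0}
  B7:  IN={a@B1, a@B2, a@B4, c@B1, c@B2, d@B3, d@B6, e@B3, f@B0}  OUT={a@B7, c@B1, c@B2, d@B3, d@B6, e@B3, f@B7}

Merge at B1: IN[B1] = OUT[B0] = {a@B2, a@B4, c@B2, d@B3, e@B3, f@B0}
Applying B1's transfer function to that IN value gives OUT[B1] (row B1 above).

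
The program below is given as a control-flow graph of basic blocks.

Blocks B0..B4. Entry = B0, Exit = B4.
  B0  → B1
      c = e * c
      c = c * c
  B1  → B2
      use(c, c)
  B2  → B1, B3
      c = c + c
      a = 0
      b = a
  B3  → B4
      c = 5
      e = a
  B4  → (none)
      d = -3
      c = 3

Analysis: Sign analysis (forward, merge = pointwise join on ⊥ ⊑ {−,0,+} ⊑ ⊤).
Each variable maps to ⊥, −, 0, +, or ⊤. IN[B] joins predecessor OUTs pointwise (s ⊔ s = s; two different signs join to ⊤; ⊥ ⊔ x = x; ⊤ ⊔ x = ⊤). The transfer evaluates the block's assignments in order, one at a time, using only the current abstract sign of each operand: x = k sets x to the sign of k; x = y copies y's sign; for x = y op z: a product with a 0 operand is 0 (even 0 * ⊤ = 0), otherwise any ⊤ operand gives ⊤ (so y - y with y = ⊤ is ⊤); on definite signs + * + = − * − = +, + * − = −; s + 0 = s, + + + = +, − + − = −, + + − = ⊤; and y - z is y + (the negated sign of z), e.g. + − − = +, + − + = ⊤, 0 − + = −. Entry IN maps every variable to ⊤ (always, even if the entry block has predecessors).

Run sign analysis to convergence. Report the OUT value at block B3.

Converged values:
  B0: | IN=(all ⊤) | OUT=(all ⊤)
  B1: | IN=(all ⊤) | OUT=(all ⊤)
  B2: | IN=(all ⊤) | OUT={a:0, b:0; rest ⊤}
  B3: | IN={a:0, b:0; rest ⊤} | OUT={a:0, b:0, c:+, e:0; rest ⊤}
  B4: | IN={a:0, b:0, c:+, e:0; rest ⊤} | OUT={a:0, b:0, c:+, d:-, e:0; rest ⊤}

Merge at B3: IN[B3] = OUT[B2] = {a: 0, b: 0, c: ⊤, d: ⊤, e: ⊤, f: ⊤}
Applying B3's transfer function to that IN value gives OUT[B3] (row B3 above).

Answer: {a: 0, b: 0, c: +, d: ⊤, e: 0, f: ⊤}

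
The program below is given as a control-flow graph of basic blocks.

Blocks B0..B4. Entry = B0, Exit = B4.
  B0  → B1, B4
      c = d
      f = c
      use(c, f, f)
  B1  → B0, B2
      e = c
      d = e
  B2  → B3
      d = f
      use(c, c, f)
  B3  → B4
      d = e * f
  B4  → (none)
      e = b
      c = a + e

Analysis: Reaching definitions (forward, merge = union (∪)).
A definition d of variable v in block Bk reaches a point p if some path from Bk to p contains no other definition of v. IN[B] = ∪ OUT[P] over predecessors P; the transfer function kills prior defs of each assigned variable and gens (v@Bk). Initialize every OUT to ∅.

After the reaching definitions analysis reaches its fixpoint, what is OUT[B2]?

Per-block solution:
  B0:   IN={c@B0, d@B1, e@B1, f@B0}   OUT={c@B0, d@B1, e@B1, f@B0}
  B1:   IN={c@B0, d@B1, e@B1, f@B0}   OUT={c@B0, d@B1, e@B1, f@B0}
  B2:   IN={c@B0, d@B1, e@B1, f@B0}   OUT={c@B0, d@B2, e@B1, f@B0}
  B3:   IN={c@B0, d@B2, e@B1, f@B0}   OUT={c@B0, d@B3, e@B1, f@B0}
  B4:   IN={c@B0, d@B1, d@B3, e@B1, f@B0}   OUT={c@B4, d@B1, d@B3, e@B4, f@B0}

Merge at B2: IN[B2] = OUT[B1] = {c@B0, d@B1, e@B1, f@B0}
Applying B2's transfer function to that IN value gives OUT[B2] (row B2 above).

Answer: {c@B0, d@B2, e@B1, f@B0}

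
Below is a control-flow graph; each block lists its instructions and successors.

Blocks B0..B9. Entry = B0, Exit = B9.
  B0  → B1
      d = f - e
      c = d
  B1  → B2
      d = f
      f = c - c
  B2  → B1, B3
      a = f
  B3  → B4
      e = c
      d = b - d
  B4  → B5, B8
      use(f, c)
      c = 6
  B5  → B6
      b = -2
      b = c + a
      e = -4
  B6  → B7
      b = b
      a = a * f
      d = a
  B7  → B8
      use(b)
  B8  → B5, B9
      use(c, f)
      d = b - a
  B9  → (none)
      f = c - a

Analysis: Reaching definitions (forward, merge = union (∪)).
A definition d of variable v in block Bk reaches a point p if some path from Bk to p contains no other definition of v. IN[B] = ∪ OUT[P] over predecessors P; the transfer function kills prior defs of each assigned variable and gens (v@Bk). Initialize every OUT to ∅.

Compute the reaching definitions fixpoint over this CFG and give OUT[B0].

Converged values:
  B0:   IN={}   OUT={c@B0, d@B0}
  B1:   IN={a@B2, c@B0, d@B0, d@B1, f@B1}   OUT={a@B2, c@B0, d@B1, f@B1}
  B2:   IN={a@B2, c@B0, d@B1, f@B1}   OUT={a@B2, c@B0, d@B1, f@B1}
  B3:   IN={a@B2, c@B0, d@B1, f@B1}   OUT={a@B2, c@B0, d@B3, e@B3, f@B1}
  B4:   IN={a@B2, c@B0, d@B3, e@B3, f@B1}   OUT={a@B2, c@B4, d@B3, e@B3, f@B1}
  B5:   IN={a@B2, a@B6, b@B6, c@B4, d@B3, d@B8, e@B3, e@B5, f@B1}   OUT={a@B2, a@B6, b@B5, c@B4, d@B3, d@B8, e@B5, f@B1}
  B6:   IN={a@B2, a@B6, b@B5, c@B4, d@B3, d@B8, e@B5, f@B1}   OUT={a@B6, b@B6, c@B4, d@B6, e@B5, f@B1}
  B7:   IN={a@B6, b@B6, c@B4, d@B6, e@B5, f@B1}   OUT={a@B6, b@B6, c@B4, d@B6, e@B5, f@B1}
  B8:   IN={a@B2, a@B6, b@B6, c@B4, d@B3, d@B6, e@B3, e@B5, f@B1}   OUT={a@B2, a@B6, b@B6, c@B4, d@B8, e@B3, e@B5, f@B1}
  B9:   IN={a@B2, a@B6, b@B6, c@B4, d@B8, e@B3, e@B5, f@B1}   OUT={a@B2, a@B6, b@B6, c@B4, d@B8, e@B3, e@B5, f@B9}

B0 is the boundary node: IN[B0] = {}
Applying B0's transfer function to that IN value gives OUT[B0] (row B0 above).

Answer: {c@B0, d@B0}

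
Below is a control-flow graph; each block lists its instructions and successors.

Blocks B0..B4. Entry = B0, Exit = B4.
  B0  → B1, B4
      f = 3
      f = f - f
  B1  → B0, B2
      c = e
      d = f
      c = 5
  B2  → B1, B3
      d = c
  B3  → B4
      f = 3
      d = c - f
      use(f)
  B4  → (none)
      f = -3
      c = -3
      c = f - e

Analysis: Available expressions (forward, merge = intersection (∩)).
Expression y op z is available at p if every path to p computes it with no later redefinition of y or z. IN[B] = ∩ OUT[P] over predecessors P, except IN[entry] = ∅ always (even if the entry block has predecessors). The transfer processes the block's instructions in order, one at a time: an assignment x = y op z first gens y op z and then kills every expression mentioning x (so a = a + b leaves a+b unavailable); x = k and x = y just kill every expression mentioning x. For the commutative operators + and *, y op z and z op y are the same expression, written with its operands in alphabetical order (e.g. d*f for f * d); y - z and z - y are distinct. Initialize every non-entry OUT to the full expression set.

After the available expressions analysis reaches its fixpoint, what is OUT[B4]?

Answer: {f-e}

Derivation:
Fixpoint table:
  B0:  IN={}  OUT={}
  B1:  IN={}  OUT={}
  B2:  IN={}  OUT={}
  B3:  IN={}  OUT={c-f}
  B4:  IN={}  OUT={f-e}

Merge at B4: IN[B4] = OUT[B0] ∩ OUT[B3] = {}
Applying B4's transfer function to that IN value gives OUT[B4] (row B4 above).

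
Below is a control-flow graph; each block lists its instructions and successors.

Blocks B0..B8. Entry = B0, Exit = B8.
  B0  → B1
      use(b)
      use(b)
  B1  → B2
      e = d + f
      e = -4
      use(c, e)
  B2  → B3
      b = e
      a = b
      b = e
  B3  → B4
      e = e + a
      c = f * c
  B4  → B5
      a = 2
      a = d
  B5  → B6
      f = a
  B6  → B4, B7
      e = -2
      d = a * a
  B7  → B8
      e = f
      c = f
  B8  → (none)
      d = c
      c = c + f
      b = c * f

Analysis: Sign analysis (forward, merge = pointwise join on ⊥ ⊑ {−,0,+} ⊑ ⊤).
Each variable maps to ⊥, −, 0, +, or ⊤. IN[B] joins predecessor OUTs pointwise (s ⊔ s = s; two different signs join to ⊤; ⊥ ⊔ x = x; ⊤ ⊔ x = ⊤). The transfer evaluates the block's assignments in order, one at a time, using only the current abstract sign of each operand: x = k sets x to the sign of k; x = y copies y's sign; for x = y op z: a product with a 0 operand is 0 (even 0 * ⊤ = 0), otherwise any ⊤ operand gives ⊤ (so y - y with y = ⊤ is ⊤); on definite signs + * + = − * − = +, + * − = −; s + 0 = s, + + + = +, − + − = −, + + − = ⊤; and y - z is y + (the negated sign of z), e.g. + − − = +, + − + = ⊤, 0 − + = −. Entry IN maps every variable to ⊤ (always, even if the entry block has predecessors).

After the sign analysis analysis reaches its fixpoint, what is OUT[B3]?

Fixpoint table:
  B0:   IN=(all ⊤)   OUT=(all ⊤)
  B1:   IN=(all ⊤)   OUT={e:-; rest ⊤}
  B2:   IN={e:-; rest ⊤}   OUT={a:-, b:-, e:-; rest ⊤}
  B3:   IN={a:-, b:-, e:-; rest ⊤}   OUT={a:-, b:-, e:-; rest ⊤}
  B4:   IN={b:-, e:-; rest ⊤}   OUT={b:-, e:-; rest ⊤}
  B5:   IN={b:-, e:-; rest ⊤}   OUT={b:-, e:-; rest ⊤}
  B6:   IN={b:-, e:-; rest ⊤}   OUT={b:-, e:-; rest ⊤}
  B7:   IN={b:-, e:-; rest ⊤}   OUT={b:-; rest ⊤}
  B8:   IN={b:-; rest ⊤}   OUT=(all ⊤)

Merge at B3: IN[B3] = OUT[B2] = {a: -, b: -, c: ⊤, d: ⊤, e: -, f: ⊤}
Applying B3's transfer function to that IN value gives OUT[B3] (row B3 above).

Answer: {a: -, b: -, c: ⊤, d: ⊤, e: -, f: ⊤}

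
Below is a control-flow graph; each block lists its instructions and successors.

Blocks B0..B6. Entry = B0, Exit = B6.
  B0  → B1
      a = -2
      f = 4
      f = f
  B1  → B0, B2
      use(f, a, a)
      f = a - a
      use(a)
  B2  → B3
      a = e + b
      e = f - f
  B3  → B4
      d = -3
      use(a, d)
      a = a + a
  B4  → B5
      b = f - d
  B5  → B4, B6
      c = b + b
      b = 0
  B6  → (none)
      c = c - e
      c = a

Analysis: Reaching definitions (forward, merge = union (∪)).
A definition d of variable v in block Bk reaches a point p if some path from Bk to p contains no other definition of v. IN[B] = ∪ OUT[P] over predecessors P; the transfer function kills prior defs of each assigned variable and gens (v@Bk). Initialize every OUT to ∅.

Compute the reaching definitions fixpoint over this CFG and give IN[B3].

Answer: {a@B2, e@B2, f@B1}

Working:
Fixpoint table:
  B0:   IN={a@B0, f@B1}   OUT={a@B0, f@B0}
  B1:   IN={a@B0, f@B0}   OUT={a@B0, f@B1}
  B2:   IN={a@B0, f@B1}   OUT={a@B2, e@B2, f@B1}
  B3:   IN={a@B2, e@B2, f@B1}   OUT={a@B3, d@B3, e@B2, f@B1}
  B4:   IN={a@B3, b@B5, c@B5, d@B3, e@B2, f@B1}   OUT={a@B3, b@B4, c@B5, d@B3, e@B2, f@B1}
  B5:   IN={a@B3, b@B4, c@B5, d@B3, e@B2, f@B1}   OUT={a@B3, b@B5, c@B5, d@B3, e@B2, f@B1}
  B6:   IN={a@B3, b@B5, c@B5, d@B3, e@B2, f@B1}   OUT={a@B3, b@B5, c@B6, d@B3, e@B2, f@B1}

Merge at B3: IN[B3] = OUT[B2] = {a@B2, e@B2, f@B1}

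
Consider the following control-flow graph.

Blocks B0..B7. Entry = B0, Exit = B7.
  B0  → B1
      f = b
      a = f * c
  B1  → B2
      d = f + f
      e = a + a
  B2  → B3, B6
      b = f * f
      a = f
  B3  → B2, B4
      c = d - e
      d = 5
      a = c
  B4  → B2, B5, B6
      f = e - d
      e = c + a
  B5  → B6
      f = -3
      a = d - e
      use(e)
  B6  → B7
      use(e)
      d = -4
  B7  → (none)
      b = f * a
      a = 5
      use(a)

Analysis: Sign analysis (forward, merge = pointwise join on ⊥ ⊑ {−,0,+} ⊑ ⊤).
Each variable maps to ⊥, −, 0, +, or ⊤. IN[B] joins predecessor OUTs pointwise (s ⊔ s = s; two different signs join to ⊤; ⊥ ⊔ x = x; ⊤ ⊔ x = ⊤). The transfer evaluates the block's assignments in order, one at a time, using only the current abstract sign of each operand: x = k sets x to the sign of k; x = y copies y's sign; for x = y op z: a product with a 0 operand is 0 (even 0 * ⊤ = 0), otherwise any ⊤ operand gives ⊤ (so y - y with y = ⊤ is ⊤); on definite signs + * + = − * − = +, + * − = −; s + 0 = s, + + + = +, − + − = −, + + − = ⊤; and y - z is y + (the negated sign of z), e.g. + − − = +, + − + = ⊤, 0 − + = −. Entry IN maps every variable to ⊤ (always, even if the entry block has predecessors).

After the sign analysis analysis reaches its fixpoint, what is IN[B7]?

Answer: {a: ⊤, b: ⊤, c: ⊤, d: -, e: ⊤, f: ⊤}

Working:
Fixpoint table:
  B0: | IN=(all ⊤) | OUT=(all ⊤)
  B1: | IN=(all ⊤) | OUT=(all ⊤)
  B2: | IN=(all ⊤) | OUT=(all ⊤)
  B3: | IN=(all ⊤) | OUT={d:+; rest ⊤}
  B4: | IN={d:+; rest ⊤} | OUT={d:+; rest ⊤}
  B5: | IN={d:+; rest ⊤} | OUT={d:+, f:-; rest ⊤}
  B6: | IN=(all ⊤) | OUT={d:-; rest ⊤}
  B7: | IN={d:-; rest ⊤} | OUT={a:+, d:-; rest ⊤}

Merge at B7: IN[B7] = OUT[B6] = {a: ⊤, b: ⊤, c: ⊤, d: -, e: ⊤, f: ⊤}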